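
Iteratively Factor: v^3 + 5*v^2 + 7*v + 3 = (v + 1)*(v^2 + 4*v + 3) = (v + 1)^2*(v + 3)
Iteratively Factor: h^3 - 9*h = (h)*(h^2 - 9) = h*(h + 3)*(h - 3)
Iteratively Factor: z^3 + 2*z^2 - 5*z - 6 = (z - 2)*(z^2 + 4*z + 3) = (z - 2)*(z + 3)*(z + 1)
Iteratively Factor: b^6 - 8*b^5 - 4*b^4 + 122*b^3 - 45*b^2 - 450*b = (b - 5)*(b^5 - 3*b^4 - 19*b^3 + 27*b^2 + 90*b) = (b - 5)*(b + 2)*(b^4 - 5*b^3 - 9*b^2 + 45*b) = (b - 5)*(b - 3)*(b + 2)*(b^3 - 2*b^2 - 15*b) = b*(b - 5)*(b - 3)*(b + 2)*(b^2 - 2*b - 15) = b*(b - 5)^2*(b - 3)*(b + 2)*(b + 3)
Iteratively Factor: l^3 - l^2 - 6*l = (l + 2)*(l^2 - 3*l) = (l - 3)*(l + 2)*(l)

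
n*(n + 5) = n^2 + 5*n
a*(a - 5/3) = a^2 - 5*a/3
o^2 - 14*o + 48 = (o - 8)*(o - 6)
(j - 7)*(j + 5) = j^2 - 2*j - 35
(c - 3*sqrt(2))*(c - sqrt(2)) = c^2 - 4*sqrt(2)*c + 6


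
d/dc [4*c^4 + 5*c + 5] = 16*c^3 + 5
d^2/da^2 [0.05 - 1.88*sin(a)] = 1.88*sin(a)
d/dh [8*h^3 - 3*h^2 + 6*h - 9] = 24*h^2 - 6*h + 6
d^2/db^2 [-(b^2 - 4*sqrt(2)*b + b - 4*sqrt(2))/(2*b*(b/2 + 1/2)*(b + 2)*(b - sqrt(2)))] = 2*(-3*b^5 - 6*b^4 + 27*sqrt(2)*b^4 - 70*b^3 + 66*sqrt(2)*b^3 - 144*b^2 + 72*sqrt(2)*b^2 - 96*b + 48*sqrt(2)*b + 32*sqrt(2))/(b^3*(b^6 - 3*sqrt(2)*b^5 + 6*b^5 - 18*sqrt(2)*b^4 + 18*b^4 - 38*sqrt(2)*b^3 + 44*b^3 - 36*sqrt(2)*b^2 + 72*b^2 - 24*sqrt(2)*b + 48*b - 16*sqrt(2)))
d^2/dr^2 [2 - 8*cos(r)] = 8*cos(r)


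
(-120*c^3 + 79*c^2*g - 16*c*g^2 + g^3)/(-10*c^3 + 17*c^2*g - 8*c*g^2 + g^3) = (24*c^2 - 11*c*g + g^2)/(2*c^2 - 3*c*g + g^2)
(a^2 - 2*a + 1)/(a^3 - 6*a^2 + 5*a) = (a - 1)/(a*(a - 5))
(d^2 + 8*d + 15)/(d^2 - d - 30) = (d + 3)/(d - 6)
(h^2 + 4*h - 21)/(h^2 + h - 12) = (h + 7)/(h + 4)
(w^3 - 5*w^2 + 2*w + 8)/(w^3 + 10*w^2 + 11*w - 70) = (w^2 - 3*w - 4)/(w^2 + 12*w + 35)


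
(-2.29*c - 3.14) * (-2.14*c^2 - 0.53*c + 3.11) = 4.9006*c^3 + 7.9333*c^2 - 5.4577*c - 9.7654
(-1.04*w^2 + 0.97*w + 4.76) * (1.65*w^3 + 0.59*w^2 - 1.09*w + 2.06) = -1.716*w^5 + 0.9869*w^4 + 9.5599*w^3 - 0.391300000000001*w^2 - 3.1902*w + 9.8056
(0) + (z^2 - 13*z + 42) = z^2 - 13*z + 42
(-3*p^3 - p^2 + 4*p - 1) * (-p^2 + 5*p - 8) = 3*p^5 - 14*p^4 + 15*p^3 + 29*p^2 - 37*p + 8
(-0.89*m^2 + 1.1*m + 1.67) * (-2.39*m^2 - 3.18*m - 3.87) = 2.1271*m^4 + 0.2012*m^3 - 4.045*m^2 - 9.5676*m - 6.4629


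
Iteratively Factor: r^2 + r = (r + 1)*(r)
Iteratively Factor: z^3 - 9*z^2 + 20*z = (z - 4)*(z^2 - 5*z) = (z - 5)*(z - 4)*(z)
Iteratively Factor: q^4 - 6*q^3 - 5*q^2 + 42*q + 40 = (q - 4)*(q^3 - 2*q^2 - 13*q - 10) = (q - 4)*(q + 1)*(q^2 - 3*q - 10) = (q - 4)*(q + 1)*(q + 2)*(q - 5)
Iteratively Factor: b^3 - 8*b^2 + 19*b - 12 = (b - 4)*(b^2 - 4*b + 3) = (b - 4)*(b - 1)*(b - 3)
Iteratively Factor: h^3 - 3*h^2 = (h)*(h^2 - 3*h) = h*(h - 3)*(h)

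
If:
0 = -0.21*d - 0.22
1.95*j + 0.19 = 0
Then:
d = -1.05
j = -0.10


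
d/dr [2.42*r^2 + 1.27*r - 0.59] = 4.84*r + 1.27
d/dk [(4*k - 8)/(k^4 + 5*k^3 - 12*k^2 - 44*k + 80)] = 4*(-3*k^2 - 14*k - 2)/(k^6 + 14*k^5 + 53*k^4 - 52*k^3 - 556*k^2 - 160*k + 1600)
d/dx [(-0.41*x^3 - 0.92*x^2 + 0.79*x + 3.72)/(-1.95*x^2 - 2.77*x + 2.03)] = (0.7995*x^4 + 2.2714*x^3 + 1.592*x^2 + 10.7728*x + 11.9081)/(3.8025*x^4 + 10.803*x^3 - 0.244099999999999*x^2 - 11.2462*x + 4.1209)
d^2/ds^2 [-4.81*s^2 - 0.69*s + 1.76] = -9.62000000000000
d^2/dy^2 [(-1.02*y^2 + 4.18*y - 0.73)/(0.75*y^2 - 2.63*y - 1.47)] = (8.88178419700125e-16*y^4 + 0.678600000000003*y^3 - 9.21105*y^2 + 36.29025*y - 48.437156)/(0.421875*y^6 - 4.438125*y^5 + 13.0824*y^4 - 0.793996999999997*y^3 - 25.641504*y^2 - 17.049501*y - 3.176523)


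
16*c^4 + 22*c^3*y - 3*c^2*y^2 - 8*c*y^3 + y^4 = (-8*c + y)*(-2*c + y)*(c + y)^2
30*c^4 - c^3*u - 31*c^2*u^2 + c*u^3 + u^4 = (-5*c + u)*(-c + u)*(c + u)*(6*c + u)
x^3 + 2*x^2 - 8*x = x*(x - 2)*(x + 4)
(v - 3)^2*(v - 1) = v^3 - 7*v^2 + 15*v - 9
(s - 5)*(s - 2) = s^2 - 7*s + 10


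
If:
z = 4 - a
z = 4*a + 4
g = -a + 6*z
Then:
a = 0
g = 24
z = 4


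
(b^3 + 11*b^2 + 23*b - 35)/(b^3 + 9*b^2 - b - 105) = (b - 1)/(b - 3)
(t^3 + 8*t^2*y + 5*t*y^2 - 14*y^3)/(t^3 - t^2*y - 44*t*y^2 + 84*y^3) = (t^2 + t*y - 2*y^2)/(t^2 - 8*t*y + 12*y^2)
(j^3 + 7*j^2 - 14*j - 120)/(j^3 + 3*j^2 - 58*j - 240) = (j - 4)/(j - 8)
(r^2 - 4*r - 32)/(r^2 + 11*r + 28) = (r - 8)/(r + 7)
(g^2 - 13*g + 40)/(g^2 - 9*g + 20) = (g - 8)/(g - 4)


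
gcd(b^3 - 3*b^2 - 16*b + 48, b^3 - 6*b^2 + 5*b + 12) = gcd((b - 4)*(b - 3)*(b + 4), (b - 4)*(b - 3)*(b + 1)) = b^2 - 7*b + 12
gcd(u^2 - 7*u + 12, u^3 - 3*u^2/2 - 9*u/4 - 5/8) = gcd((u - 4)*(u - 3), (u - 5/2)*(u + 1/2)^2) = 1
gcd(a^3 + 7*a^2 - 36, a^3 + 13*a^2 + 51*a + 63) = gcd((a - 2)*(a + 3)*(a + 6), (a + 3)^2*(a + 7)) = a + 3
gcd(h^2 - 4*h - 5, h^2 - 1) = h + 1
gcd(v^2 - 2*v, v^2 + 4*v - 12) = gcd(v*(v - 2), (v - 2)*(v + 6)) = v - 2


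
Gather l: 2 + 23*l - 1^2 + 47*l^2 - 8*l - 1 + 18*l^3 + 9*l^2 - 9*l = 18*l^3 + 56*l^2 + 6*l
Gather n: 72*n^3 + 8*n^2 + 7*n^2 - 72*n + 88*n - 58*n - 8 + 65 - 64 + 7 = 72*n^3 + 15*n^2 - 42*n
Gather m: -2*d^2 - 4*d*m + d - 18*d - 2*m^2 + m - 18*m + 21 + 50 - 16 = -2*d^2 - 17*d - 2*m^2 + m*(-4*d - 17) + 55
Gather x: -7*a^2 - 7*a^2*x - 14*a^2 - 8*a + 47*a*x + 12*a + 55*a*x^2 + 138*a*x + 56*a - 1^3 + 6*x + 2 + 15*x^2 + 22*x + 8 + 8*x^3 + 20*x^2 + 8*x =-21*a^2 + 60*a + 8*x^3 + x^2*(55*a + 35) + x*(-7*a^2 + 185*a + 36) + 9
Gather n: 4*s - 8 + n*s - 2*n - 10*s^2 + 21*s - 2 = n*(s - 2) - 10*s^2 + 25*s - 10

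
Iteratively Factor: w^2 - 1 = (w + 1)*(w - 1)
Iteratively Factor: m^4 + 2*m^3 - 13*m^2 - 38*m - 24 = (m + 2)*(m^3 - 13*m - 12) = (m + 1)*(m + 2)*(m^2 - m - 12) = (m - 4)*(m + 1)*(m + 2)*(m + 3)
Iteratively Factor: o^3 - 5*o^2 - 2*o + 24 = (o + 2)*(o^2 - 7*o + 12) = (o - 3)*(o + 2)*(o - 4)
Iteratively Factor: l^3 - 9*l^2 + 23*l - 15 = (l - 5)*(l^2 - 4*l + 3) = (l - 5)*(l - 3)*(l - 1)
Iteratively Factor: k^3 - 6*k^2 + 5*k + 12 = (k - 4)*(k^2 - 2*k - 3) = (k - 4)*(k + 1)*(k - 3)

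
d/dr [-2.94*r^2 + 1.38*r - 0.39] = 1.38 - 5.88*r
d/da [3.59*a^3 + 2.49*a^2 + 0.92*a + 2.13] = 10.77*a^2 + 4.98*a + 0.92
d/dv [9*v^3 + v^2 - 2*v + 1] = 27*v^2 + 2*v - 2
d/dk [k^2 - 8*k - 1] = 2*k - 8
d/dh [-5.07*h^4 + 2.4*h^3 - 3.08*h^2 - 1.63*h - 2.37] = -20.28*h^3 + 7.2*h^2 - 6.16*h - 1.63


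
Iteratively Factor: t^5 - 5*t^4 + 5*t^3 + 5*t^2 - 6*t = (t - 2)*(t^4 - 3*t^3 - t^2 + 3*t) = (t - 3)*(t - 2)*(t^3 - t) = t*(t - 3)*(t - 2)*(t^2 - 1) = t*(t - 3)*(t - 2)*(t + 1)*(t - 1)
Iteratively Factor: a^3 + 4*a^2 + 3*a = (a + 3)*(a^2 + a) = a*(a + 3)*(a + 1)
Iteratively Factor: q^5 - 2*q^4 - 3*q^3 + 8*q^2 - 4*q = (q - 2)*(q^4 - 3*q^2 + 2*q) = q*(q - 2)*(q^3 - 3*q + 2) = q*(q - 2)*(q + 2)*(q^2 - 2*q + 1) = q*(q - 2)*(q - 1)*(q + 2)*(q - 1)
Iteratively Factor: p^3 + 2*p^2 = (p)*(p^2 + 2*p) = p^2*(p + 2)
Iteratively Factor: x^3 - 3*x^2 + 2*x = (x)*(x^2 - 3*x + 2) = x*(x - 2)*(x - 1)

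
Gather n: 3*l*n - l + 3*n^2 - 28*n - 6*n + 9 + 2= -l + 3*n^2 + n*(3*l - 34) + 11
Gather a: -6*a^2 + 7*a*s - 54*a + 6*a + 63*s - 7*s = -6*a^2 + a*(7*s - 48) + 56*s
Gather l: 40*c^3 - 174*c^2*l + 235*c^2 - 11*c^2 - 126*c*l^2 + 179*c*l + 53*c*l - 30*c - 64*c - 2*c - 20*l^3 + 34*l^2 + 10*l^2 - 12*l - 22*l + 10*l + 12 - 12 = 40*c^3 + 224*c^2 - 96*c - 20*l^3 + l^2*(44 - 126*c) + l*(-174*c^2 + 232*c - 24)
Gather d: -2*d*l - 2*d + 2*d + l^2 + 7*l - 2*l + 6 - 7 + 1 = -2*d*l + l^2 + 5*l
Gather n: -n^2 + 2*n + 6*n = -n^2 + 8*n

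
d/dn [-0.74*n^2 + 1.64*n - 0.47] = 1.64 - 1.48*n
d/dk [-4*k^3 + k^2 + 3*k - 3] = -12*k^2 + 2*k + 3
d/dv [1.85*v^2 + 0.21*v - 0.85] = 3.7*v + 0.21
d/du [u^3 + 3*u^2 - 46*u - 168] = 3*u^2 + 6*u - 46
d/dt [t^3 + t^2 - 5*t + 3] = 3*t^2 + 2*t - 5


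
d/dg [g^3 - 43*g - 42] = 3*g^2 - 43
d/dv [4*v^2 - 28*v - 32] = 8*v - 28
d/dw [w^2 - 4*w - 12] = 2*w - 4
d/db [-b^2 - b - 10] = -2*b - 1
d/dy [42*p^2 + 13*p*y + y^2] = 13*p + 2*y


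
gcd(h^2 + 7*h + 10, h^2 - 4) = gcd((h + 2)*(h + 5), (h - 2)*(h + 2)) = h + 2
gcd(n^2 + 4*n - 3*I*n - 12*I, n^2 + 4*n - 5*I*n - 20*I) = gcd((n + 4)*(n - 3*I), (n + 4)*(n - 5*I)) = n + 4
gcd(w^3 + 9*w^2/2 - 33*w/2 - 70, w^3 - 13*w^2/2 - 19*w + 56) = w + 7/2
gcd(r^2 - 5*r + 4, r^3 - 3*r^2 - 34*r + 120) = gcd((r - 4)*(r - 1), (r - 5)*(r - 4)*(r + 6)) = r - 4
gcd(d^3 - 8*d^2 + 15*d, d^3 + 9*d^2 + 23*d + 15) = 1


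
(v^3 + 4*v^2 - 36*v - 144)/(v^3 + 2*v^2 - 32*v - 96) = (v + 6)/(v + 4)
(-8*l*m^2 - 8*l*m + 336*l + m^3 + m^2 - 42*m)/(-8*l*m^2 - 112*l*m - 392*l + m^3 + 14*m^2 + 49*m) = (m - 6)/(m + 7)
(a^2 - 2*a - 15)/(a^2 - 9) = (a - 5)/(a - 3)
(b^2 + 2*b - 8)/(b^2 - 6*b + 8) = (b + 4)/(b - 4)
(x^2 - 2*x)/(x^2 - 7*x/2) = 2*(x - 2)/(2*x - 7)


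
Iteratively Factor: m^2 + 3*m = (m + 3)*(m)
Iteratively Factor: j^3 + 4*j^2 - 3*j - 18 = (j + 3)*(j^2 + j - 6) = (j - 2)*(j + 3)*(j + 3)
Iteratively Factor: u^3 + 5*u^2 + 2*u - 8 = (u + 2)*(u^2 + 3*u - 4) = (u - 1)*(u + 2)*(u + 4)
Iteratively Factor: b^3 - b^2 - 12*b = (b - 4)*(b^2 + 3*b) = (b - 4)*(b + 3)*(b)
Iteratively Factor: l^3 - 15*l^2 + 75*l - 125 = (l - 5)*(l^2 - 10*l + 25) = (l - 5)^2*(l - 5)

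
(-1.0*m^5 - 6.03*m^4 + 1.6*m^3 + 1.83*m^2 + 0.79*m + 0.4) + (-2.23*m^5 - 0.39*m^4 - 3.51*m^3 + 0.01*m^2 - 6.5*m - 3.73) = -3.23*m^5 - 6.42*m^4 - 1.91*m^3 + 1.84*m^2 - 5.71*m - 3.33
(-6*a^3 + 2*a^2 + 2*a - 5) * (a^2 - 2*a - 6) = -6*a^5 + 14*a^4 + 34*a^3 - 21*a^2 - 2*a + 30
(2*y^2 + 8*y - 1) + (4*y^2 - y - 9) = 6*y^2 + 7*y - 10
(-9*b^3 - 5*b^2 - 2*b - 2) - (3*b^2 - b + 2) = -9*b^3 - 8*b^2 - b - 4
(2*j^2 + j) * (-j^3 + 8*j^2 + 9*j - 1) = -2*j^5 + 15*j^4 + 26*j^3 + 7*j^2 - j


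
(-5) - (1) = -6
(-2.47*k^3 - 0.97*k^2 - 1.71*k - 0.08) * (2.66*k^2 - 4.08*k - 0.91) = -6.5702*k^5 + 7.4974*k^4 + 1.6567*k^3 + 7.6467*k^2 + 1.8825*k + 0.0728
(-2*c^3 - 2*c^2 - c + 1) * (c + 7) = -2*c^4 - 16*c^3 - 15*c^2 - 6*c + 7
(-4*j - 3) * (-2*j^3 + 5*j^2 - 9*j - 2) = 8*j^4 - 14*j^3 + 21*j^2 + 35*j + 6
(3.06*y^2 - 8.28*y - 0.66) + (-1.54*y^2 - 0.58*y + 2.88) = 1.52*y^2 - 8.86*y + 2.22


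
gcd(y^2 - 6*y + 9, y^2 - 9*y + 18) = y - 3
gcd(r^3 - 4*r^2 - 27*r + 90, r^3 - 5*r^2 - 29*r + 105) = r^2 + 2*r - 15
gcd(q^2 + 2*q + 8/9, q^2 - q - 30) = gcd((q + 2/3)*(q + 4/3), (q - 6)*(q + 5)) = 1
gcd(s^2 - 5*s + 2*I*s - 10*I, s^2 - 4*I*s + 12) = s + 2*I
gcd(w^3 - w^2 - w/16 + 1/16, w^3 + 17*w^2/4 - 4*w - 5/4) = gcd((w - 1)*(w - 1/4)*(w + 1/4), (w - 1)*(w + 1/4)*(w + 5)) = w^2 - 3*w/4 - 1/4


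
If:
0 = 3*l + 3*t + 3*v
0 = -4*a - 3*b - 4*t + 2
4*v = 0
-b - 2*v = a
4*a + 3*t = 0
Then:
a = -6/13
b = 6/13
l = -8/13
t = 8/13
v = 0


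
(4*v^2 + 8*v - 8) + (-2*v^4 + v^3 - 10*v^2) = -2*v^4 + v^3 - 6*v^2 + 8*v - 8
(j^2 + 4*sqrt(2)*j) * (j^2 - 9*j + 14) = j^4 - 9*j^3 + 4*sqrt(2)*j^3 - 36*sqrt(2)*j^2 + 14*j^2 + 56*sqrt(2)*j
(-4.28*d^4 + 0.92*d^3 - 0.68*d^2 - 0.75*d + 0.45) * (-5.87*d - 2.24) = 25.1236*d^5 + 4.1868*d^4 + 1.9308*d^3 + 5.9257*d^2 - 0.9615*d - 1.008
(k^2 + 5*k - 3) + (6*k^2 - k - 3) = 7*k^2 + 4*k - 6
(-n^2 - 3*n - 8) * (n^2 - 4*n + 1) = -n^4 + n^3 + 3*n^2 + 29*n - 8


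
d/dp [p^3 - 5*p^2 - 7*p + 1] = 3*p^2 - 10*p - 7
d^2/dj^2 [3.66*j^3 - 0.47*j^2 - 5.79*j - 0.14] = 21.96*j - 0.94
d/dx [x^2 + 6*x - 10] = 2*x + 6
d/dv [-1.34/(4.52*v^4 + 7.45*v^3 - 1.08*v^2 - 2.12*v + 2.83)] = (24.2272*v^3 + 29.949*v^2 - 2.8944*v - 2.8408)/(4.52*v^4 + 7.45*v^3 - 1.08*v^2 - 2.12*v + 2.83)^2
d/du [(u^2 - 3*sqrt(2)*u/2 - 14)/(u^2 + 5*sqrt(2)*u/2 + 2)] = 8*(sqrt(2)*u^2 + 8*u + 8*sqrt(2))/(2*u^4 + 10*sqrt(2)*u^3 + 33*u^2 + 20*sqrt(2)*u + 8)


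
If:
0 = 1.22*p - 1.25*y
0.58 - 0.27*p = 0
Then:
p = 2.15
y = 2.10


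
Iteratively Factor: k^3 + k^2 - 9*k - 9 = (k - 3)*(k^2 + 4*k + 3) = (k - 3)*(k + 1)*(k + 3)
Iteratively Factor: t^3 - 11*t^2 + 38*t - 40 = (t - 4)*(t^2 - 7*t + 10) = (t - 4)*(t - 2)*(t - 5)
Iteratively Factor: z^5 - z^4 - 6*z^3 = (z - 3)*(z^4 + 2*z^3) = (z - 3)*(z + 2)*(z^3) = z*(z - 3)*(z + 2)*(z^2) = z^2*(z - 3)*(z + 2)*(z)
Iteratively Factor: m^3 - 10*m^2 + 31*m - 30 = (m - 5)*(m^2 - 5*m + 6) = (m - 5)*(m - 3)*(m - 2)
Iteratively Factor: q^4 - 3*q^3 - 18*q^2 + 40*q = (q + 4)*(q^3 - 7*q^2 + 10*q) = (q - 2)*(q + 4)*(q^2 - 5*q) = (q - 5)*(q - 2)*(q + 4)*(q)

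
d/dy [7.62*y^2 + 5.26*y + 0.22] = 15.24*y + 5.26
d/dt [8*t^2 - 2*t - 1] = 16*t - 2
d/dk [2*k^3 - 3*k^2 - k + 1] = 6*k^2 - 6*k - 1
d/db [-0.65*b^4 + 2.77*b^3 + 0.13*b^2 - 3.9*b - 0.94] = -2.6*b^3 + 8.31*b^2 + 0.26*b - 3.9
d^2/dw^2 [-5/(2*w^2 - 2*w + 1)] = 20*(2*w^2 - 2*w - 2*(2*w - 1)^2 + 1)/(2*w^2 - 2*w + 1)^3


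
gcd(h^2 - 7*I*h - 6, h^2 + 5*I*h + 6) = h - I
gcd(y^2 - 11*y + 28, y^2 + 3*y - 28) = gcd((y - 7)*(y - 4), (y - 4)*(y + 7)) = y - 4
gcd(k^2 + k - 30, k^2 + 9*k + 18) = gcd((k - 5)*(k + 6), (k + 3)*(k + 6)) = k + 6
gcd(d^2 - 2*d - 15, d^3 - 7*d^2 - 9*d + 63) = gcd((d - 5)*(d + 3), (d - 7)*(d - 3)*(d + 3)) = d + 3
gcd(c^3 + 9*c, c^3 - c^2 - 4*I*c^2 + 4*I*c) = c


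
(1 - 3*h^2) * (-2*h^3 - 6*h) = 6*h^5 + 16*h^3 - 6*h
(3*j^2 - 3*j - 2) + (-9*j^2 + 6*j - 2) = -6*j^2 + 3*j - 4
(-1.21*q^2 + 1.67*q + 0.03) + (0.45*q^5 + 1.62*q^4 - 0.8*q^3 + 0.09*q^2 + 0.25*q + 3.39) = 0.45*q^5 + 1.62*q^4 - 0.8*q^3 - 1.12*q^2 + 1.92*q + 3.42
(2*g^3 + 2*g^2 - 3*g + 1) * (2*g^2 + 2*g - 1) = 4*g^5 + 8*g^4 - 4*g^3 - 6*g^2 + 5*g - 1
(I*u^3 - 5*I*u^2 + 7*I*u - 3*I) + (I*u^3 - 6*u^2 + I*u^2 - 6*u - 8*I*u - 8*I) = 2*I*u^3 - 6*u^2 - 4*I*u^2 - 6*u - I*u - 11*I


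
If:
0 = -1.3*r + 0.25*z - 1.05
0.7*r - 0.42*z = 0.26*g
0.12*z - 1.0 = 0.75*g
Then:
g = -1.44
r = -0.94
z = -0.67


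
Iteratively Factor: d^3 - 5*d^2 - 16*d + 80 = (d - 5)*(d^2 - 16) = (d - 5)*(d - 4)*(d + 4)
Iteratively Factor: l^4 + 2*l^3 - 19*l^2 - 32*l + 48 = (l + 3)*(l^3 - l^2 - 16*l + 16) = (l + 3)*(l + 4)*(l^2 - 5*l + 4) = (l - 1)*(l + 3)*(l + 4)*(l - 4)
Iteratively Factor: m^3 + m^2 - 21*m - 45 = (m + 3)*(m^2 - 2*m - 15) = (m + 3)^2*(m - 5)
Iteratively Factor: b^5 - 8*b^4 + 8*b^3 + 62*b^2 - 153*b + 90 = (b - 3)*(b^4 - 5*b^3 - 7*b^2 + 41*b - 30) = (b - 3)*(b + 3)*(b^3 - 8*b^2 + 17*b - 10) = (b - 3)*(b - 2)*(b + 3)*(b^2 - 6*b + 5) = (b - 3)*(b - 2)*(b - 1)*(b + 3)*(b - 5)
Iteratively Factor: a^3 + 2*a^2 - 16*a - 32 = (a + 2)*(a^2 - 16) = (a + 2)*(a + 4)*(a - 4)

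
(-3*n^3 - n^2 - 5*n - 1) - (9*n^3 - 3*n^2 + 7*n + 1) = -12*n^3 + 2*n^2 - 12*n - 2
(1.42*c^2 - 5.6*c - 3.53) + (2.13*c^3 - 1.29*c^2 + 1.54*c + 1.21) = 2.13*c^3 + 0.13*c^2 - 4.06*c - 2.32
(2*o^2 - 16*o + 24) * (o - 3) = 2*o^3 - 22*o^2 + 72*o - 72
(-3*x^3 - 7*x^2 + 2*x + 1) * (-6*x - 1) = 18*x^4 + 45*x^3 - 5*x^2 - 8*x - 1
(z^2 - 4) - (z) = z^2 - z - 4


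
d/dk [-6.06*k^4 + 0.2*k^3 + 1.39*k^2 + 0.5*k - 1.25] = -24.24*k^3 + 0.6*k^2 + 2.78*k + 0.5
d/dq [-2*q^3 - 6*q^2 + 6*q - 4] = -6*q^2 - 12*q + 6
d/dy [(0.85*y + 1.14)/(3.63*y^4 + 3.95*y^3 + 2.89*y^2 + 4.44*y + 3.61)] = (3.0855*y^4 + 3.3575*y^3 + 2.4565*y^2 + 3.774*y - (0.85*y + 1.14)*(14.52*y^3 + 11.85*y^2 + 5.78*y + 4.44) + 3.0685)/(3.63*y^4 + 3.95*y^3 + 2.89*y^2 + 4.44*y + 3.61)^2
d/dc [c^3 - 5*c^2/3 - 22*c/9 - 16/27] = 3*c^2 - 10*c/3 - 22/9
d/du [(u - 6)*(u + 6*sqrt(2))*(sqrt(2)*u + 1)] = 3*sqrt(2)*u^2 - 12*sqrt(2)*u + 26*u - 78 + 6*sqrt(2)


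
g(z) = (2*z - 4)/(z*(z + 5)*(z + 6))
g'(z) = 2/(z*(z + 5)*(z + 6)) - (2*z - 4)/(z*(z + 5)*(z + 6)^2) - (2*z - 4)/(z*(z + 5)^2*(z + 6)) - (2*z - 4)/(z^2*(z + 5)*(z + 6)) = 2*(-2*z^3 - 5*z^2 + 44*z + 60)/(z^2*(z^4 + 22*z^3 + 181*z^2 + 660*z + 900))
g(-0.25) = 0.66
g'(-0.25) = 2.09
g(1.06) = -0.04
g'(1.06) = 0.10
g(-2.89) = 0.52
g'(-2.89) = -0.34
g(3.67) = 0.01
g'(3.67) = 0.00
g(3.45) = 0.01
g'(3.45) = 0.00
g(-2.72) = 0.46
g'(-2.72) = -0.27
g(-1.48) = 0.30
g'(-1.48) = -0.03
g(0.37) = -0.26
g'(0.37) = 0.94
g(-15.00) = 0.03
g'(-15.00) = 0.01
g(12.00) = 0.01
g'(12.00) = 0.00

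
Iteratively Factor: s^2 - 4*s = (s)*(s - 4)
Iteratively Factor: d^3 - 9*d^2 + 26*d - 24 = (d - 4)*(d^2 - 5*d + 6) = (d - 4)*(d - 2)*(d - 3)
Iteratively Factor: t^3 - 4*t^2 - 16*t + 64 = (t - 4)*(t^2 - 16) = (t - 4)*(t + 4)*(t - 4)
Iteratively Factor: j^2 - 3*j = (j - 3)*(j)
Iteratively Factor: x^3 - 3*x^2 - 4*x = (x + 1)*(x^2 - 4*x) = (x - 4)*(x + 1)*(x)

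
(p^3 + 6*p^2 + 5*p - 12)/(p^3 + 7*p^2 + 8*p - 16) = (p + 3)/(p + 4)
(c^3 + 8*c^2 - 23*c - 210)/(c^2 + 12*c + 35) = (c^2 + c - 30)/(c + 5)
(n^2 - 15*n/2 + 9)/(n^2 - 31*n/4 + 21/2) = 2*(2*n - 3)/(4*n - 7)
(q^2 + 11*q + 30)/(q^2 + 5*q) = (q + 6)/q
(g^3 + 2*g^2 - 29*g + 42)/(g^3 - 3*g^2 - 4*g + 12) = (g + 7)/(g + 2)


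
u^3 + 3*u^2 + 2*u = u*(u + 1)*(u + 2)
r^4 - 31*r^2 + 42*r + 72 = (r - 4)*(r - 3)*(r + 1)*(r + 6)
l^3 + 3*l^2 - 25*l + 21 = (l - 3)*(l - 1)*(l + 7)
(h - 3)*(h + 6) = h^2 + 3*h - 18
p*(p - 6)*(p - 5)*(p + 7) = p^4 - 4*p^3 - 47*p^2 + 210*p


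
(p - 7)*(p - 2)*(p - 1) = p^3 - 10*p^2 + 23*p - 14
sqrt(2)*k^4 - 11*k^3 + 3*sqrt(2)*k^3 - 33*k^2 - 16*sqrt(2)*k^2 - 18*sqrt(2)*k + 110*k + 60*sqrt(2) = (k - 2)*(k + 5)*(k - 6*sqrt(2))*(sqrt(2)*k + 1)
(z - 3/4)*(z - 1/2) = z^2 - 5*z/4 + 3/8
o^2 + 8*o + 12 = (o + 2)*(o + 6)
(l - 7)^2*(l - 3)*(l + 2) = l^4 - 15*l^3 + 57*l^2 + 35*l - 294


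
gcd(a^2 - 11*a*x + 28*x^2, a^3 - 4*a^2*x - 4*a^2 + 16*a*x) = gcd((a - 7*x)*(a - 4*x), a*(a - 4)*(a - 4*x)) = -a + 4*x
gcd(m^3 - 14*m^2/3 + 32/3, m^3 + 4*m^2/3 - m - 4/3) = m + 4/3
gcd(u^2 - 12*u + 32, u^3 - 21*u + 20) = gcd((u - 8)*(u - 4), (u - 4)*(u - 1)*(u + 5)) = u - 4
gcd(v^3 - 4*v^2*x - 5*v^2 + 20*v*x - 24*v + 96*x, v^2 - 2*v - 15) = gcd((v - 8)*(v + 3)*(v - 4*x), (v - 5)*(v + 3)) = v + 3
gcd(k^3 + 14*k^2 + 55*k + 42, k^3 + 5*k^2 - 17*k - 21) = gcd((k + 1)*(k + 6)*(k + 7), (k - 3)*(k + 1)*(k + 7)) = k^2 + 8*k + 7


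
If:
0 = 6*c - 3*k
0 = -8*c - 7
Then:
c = -7/8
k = -7/4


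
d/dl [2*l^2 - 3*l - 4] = 4*l - 3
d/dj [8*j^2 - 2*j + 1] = 16*j - 2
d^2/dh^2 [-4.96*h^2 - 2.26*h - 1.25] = -9.92000000000000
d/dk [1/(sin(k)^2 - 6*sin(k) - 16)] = 2*(3 - sin(k))*cos(k)/((sin(k) - 8)^2*(sin(k) + 2)^2)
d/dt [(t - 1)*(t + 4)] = 2*t + 3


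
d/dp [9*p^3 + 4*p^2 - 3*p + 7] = 27*p^2 + 8*p - 3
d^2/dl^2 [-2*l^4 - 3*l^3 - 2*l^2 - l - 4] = -24*l^2 - 18*l - 4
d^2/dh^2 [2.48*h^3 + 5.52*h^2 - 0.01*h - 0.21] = 14.88*h + 11.04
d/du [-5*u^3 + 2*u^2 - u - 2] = -15*u^2 + 4*u - 1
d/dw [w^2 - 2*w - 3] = 2*w - 2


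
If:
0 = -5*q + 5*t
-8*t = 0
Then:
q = 0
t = 0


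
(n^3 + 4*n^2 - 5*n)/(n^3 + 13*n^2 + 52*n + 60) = n*(n - 1)/(n^2 + 8*n + 12)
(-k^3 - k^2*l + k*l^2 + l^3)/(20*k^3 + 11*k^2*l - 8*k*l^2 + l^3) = (-k^2 + l^2)/(20*k^2 - 9*k*l + l^2)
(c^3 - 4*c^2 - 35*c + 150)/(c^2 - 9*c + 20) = (c^2 + c - 30)/(c - 4)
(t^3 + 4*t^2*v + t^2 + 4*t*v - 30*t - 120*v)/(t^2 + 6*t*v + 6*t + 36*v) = (t^2 + 4*t*v - 5*t - 20*v)/(t + 6*v)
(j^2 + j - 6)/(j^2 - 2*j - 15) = (j - 2)/(j - 5)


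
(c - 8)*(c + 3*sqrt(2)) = c^2 - 8*c + 3*sqrt(2)*c - 24*sqrt(2)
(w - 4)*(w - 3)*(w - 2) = w^3 - 9*w^2 + 26*w - 24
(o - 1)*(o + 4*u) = o^2 + 4*o*u - o - 4*u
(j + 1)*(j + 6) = j^2 + 7*j + 6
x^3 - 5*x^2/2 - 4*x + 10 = (x - 5/2)*(x - 2)*(x + 2)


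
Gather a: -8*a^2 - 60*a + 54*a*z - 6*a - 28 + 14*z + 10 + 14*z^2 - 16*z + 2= -8*a^2 + a*(54*z - 66) + 14*z^2 - 2*z - 16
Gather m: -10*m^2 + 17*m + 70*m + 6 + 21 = -10*m^2 + 87*m + 27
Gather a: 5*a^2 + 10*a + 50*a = 5*a^2 + 60*a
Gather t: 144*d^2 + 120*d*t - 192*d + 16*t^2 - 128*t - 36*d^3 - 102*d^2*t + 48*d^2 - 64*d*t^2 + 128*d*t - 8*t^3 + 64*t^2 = -36*d^3 + 192*d^2 - 192*d - 8*t^3 + t^2*(80 - 64*d) + t*(-102*d^2 + 248*d - 128)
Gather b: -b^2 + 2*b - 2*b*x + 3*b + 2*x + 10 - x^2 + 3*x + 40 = -b^2 + b*(5 - 2*x) - x^2 + 5*x + 50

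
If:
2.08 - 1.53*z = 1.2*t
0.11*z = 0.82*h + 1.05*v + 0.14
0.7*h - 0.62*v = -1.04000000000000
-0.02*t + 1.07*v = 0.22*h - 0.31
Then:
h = -1.73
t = 19.87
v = -0.27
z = -14.22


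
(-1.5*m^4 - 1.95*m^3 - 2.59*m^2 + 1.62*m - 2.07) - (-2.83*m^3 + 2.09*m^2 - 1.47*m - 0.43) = -1.5*m^4 + 0.88*m^3 - 4.68*m^2 + 3.09*m - 1.64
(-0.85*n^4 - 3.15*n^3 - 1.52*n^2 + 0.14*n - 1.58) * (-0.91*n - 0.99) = 0.7735*n^5 + 3.708*n^4 + 4.5017*n^3 + 1.3774*n^2 + 1.2992*n + 1.5642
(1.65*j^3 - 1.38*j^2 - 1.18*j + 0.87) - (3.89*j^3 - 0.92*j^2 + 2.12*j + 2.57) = -2.24*j^3 - 0.46*j^2 - 3.3*j - 1.7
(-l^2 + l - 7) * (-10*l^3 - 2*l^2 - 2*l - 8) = 10*l^5 - 8*l^4 + 70*l^3 + 20*l^2 + 6*l + 56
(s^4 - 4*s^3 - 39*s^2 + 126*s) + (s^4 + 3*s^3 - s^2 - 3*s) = 2*s^4 - s^3 - 40*s^2 + 123*s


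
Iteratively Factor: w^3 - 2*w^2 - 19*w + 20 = (w - 5)*(w^2 + 3*w - 4) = (w - 5)*(w + 4)*(w - 1)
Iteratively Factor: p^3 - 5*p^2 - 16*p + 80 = (p + 4)*(p^2 - 9*p + 20) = (p - 4)*(p + 4)*(p - 5)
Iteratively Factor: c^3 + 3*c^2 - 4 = (c + 2)*(c^2 + c - 2) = (c - 1)*(c + 2)*(c + 2)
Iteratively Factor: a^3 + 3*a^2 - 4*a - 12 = (a + 3)*(a^2 - 4) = (a - 2)*(a + 3)*(a + 2)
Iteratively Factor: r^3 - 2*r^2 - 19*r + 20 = (r - 5)*(r^2 + 3*r - 4) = (r - 5)*(r - 1)*(r + 4)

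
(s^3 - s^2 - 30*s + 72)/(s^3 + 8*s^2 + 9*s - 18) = (s^2 - 7*s + 12)/(s^2 + 2*s - 3)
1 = 1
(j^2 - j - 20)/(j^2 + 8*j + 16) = (j - 5)/(j + 4)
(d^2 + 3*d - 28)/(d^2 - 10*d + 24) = (d + 7)/(d - 6)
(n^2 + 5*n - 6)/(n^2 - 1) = (n + 6)/(n + 1)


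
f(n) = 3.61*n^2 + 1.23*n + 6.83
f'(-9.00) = -63.75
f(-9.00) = 288.17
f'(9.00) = 66.21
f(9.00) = 310.31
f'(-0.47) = -2.16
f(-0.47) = 7.05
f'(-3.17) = -21.66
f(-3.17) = 39.21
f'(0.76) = 6.72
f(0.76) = 9.85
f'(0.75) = 6.64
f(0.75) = 9.78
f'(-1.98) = -13.07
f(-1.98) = 18.55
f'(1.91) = 15.02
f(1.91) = 22.35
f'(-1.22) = -7.58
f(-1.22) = 10.70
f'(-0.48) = -2.24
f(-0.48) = 7.07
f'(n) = 7.22*n + 1.23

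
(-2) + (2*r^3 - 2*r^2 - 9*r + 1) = 2*r^3 - 2*r^2 - 9*r - 1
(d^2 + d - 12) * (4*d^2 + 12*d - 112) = 4*d^4 + 16*d^3 - 148*d^2 - 256*d + 1344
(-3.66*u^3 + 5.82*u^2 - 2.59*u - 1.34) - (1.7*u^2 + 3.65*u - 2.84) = -3.66*u^3 + 4.12*u^2 - 6.24*u + 1.5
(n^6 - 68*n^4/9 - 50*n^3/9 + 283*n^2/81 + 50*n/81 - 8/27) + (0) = n^6 - 68*n^4/9 - 50*n^3/9 + 283*n^2/81 + 50*n/81 - 8/27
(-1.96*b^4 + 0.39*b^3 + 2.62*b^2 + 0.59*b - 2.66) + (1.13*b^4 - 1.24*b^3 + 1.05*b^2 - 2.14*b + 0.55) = -0.83*b^4 - 0.85*b^3 + 3.67*b^2 - 1.55*b - 2.11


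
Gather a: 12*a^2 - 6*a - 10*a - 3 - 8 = 12*a^2 - 16*a - 11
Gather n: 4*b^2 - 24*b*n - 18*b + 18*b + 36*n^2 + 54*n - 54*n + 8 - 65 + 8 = 4*b^2 - 24*b*n + 36*n^2 - 49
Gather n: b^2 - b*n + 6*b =b^2 - b*n + 6*b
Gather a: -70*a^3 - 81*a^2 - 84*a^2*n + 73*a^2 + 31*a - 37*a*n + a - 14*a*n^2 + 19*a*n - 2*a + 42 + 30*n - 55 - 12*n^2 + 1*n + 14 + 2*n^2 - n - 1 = -70*a^3 + a^2*(-84*n - 8) + a*(-14*n^2 - 18*n + 30) - 10*n^2 + 30*n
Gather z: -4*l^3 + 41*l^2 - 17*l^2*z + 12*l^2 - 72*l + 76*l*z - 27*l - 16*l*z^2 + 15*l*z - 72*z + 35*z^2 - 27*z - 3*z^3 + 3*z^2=-4*l^3 + 53*l^2 - 99*l - 3*z^3 + z^2*(38 - 16*l) + z*(-17*l^2 + 91*l - 99)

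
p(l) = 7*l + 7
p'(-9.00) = 7.00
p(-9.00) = -56.00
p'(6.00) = 7.00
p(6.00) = 49.00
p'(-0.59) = 7.00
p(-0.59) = 2.87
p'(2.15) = 7.00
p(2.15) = 22.05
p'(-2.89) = 7.00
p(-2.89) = -13.23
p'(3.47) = 7.00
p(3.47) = 31.29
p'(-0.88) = 7.00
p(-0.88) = 0.84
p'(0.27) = 7.00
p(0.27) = 8.89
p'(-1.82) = 7.00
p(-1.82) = -5.74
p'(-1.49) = 7.00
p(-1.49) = -3.43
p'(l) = 7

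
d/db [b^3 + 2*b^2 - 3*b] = 3*b^2 + 4*b - 3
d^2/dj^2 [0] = 0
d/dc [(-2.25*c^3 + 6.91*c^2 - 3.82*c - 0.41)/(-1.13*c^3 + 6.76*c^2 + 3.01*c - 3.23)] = (-7.4017*c^4 - 22.1782*c^3 + 67.0349*c^2 - 39.0954*c + 13.5727)/(1.2769*c^6 - 15.2776*c^5 + 38.895*c^4 + 47.995*c^3 - 34.6095*c^2 - 19.4446*c + 10.4329)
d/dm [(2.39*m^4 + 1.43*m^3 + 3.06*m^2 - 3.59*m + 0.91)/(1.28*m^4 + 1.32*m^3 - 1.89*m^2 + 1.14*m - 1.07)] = (1.3244*m^6 - 16.8678*m^5 + 15.2175*m^4 - 2.1504*m^3 - 11.4906*m^2 - 3.1086*m + 2.8039)/(1.6384*m^8 + 3.3792*m^7 - 3.096*m^6 - 2.0712*m^5 + 3.8425*m^4 - 7.134*m^3 + 5.3442*m^2 - 2.4396*m + 1.1449)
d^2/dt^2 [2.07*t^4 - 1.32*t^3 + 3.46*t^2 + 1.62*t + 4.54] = 24.84*t^2 - 7.92*t + 6.92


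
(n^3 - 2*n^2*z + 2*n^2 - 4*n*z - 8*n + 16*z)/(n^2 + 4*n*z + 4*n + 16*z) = (n^2 - 2*n*z - 2*n + 4*z)/(n + 4*z)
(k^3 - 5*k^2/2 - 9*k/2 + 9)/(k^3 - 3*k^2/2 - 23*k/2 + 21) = (2*k^2 + k - 6)/(2*k^2 + 3*k - 14)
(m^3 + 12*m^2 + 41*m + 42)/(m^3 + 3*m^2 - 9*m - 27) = (m^2 + 9*m + 14)/(m^2 - 9)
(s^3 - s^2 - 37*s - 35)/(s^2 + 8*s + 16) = (s^3 - s^2 - 37*s - 35)/(s^2 + 8*s + 16)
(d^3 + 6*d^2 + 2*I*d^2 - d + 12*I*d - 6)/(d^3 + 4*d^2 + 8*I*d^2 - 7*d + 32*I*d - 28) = (d^2 + d*(6 + I) + 6*I)/(d^2 + d*(4 + 7*I) + 28*I)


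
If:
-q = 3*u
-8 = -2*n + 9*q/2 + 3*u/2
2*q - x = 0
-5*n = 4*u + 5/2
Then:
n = -31/26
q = -135/52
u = 45/52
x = -135/26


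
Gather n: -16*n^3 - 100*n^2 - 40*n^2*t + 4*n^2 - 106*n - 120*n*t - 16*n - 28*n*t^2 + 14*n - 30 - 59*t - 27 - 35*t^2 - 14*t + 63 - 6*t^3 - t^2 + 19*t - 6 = -16*n^3 + n^2*(-40*t - 96) + n*(-28*t^2 - 120*t - 108) - 6*t^3 - 36*t^2 - 54*t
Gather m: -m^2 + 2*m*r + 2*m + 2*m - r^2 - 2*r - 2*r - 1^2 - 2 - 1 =-m^2 + m*(2*r + 4) - r^2 - 4*r - 4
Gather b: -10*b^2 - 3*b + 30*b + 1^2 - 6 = -10*b^2 + 27*b - 5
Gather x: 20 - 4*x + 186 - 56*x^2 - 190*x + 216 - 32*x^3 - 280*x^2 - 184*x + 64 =-32*x^3 - 336*x^2 - 378*x + 486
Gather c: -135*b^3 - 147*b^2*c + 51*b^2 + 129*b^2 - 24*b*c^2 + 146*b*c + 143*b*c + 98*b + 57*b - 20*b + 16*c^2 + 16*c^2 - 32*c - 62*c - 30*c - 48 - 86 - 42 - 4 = -135*b^3 + 180*b^2 + 135*b + c^2*(32 - 24*b) + c*(-147*b^2 + 289*b - 124) - 180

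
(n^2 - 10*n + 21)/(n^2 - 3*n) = (n - 7)/n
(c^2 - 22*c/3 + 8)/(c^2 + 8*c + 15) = (c^2 - 22*c/3 + 8)/(c^2 + 8*c + 15)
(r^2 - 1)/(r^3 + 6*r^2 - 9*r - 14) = (r - 1)/(r^2 + 5*r - 14)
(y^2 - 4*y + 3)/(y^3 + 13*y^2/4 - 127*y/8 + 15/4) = 8*(y^2 - 4*y + 3)/(8*y^3 + 26*y^2 - 127*y + 30)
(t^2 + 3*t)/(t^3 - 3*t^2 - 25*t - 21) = t/(t^2 - 6*t - 7)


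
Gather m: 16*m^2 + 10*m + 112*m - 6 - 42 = 16*m^2 + 122*m - 48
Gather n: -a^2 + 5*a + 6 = -a^2 + 5*a + 6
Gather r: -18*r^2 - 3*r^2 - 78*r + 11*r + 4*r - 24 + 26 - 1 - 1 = -21*r^2 - 63*r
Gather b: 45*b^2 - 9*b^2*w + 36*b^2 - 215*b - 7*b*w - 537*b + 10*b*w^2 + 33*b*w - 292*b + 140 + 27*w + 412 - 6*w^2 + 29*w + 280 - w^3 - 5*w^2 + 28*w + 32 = b^2*(81 - 9*w) + b*(10*w^2 + 26*w - 1044) - w^3 - 11*w^2 + 84*w + 864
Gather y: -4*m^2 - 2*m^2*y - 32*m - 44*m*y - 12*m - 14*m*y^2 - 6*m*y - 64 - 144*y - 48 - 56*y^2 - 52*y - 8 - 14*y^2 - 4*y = -4*m^2 - 44*m + y^2*(-14*m - 70) + y*(-2*m^2 - 50*m - 200) - 120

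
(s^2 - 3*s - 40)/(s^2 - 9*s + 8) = (s + 5)/(s - 1)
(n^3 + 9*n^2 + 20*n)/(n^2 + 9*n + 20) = n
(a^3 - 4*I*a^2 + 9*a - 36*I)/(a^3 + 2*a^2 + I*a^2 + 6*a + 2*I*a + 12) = (a^2 - 7*I*a - 12)/(a^2 + 2*a*(1 - I) - 4*I)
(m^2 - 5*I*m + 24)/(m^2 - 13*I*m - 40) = (m + 3*I)/(m - 5*I)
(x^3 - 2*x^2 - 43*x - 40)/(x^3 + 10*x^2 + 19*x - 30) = (x^2 - 7*x - 8)/(x^2 + 5*x - 6)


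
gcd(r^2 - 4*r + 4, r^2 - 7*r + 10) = r - 2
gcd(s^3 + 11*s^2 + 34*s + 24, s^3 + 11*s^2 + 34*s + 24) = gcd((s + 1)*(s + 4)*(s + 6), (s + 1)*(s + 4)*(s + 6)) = s^3 + 11*s^2 + 34*s + 24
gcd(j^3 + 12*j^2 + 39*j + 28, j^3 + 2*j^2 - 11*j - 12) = j^2 + 5*j + 4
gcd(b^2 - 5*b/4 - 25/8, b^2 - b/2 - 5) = b - 5/2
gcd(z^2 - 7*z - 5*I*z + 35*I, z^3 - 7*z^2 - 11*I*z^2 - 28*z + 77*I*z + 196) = z - 7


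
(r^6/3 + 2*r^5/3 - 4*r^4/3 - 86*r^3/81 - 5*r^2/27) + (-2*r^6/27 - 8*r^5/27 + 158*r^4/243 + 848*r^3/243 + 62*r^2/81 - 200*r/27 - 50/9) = 7*r^6/27 + 10*r^5/27 - 166*r^4/243 + 590*r^3/243 + 47*r^2/81 - 200*r/27 - 50/9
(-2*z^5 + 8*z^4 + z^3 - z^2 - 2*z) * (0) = 0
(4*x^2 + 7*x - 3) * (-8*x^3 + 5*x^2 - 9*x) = -32*x^5 - 36*x^4 + 23*x^3 - 78*x^2 + 27*x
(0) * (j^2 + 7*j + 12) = 0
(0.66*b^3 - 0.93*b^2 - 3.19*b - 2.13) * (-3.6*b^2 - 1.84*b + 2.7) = -2.376*b^5 + 2.1336*b^4 + 14.9772*b^3 + 11.0266*b^2 - 4.6938*b - 5.751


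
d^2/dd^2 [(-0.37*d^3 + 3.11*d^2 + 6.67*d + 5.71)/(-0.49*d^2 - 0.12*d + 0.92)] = (-2.49295*d^3 - 16.882842*d^2 - 18.176496*d - 12.049928)/(0.117649*d^6 + 0.086436*d^5 - 0.641508*d^4 - 0.322848*d^3 + 1.204464*d^2 + 0.304704*d - 0.778688)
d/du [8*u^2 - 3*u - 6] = 16*u - 3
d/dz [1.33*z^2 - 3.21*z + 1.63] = 2.66*z - 3.21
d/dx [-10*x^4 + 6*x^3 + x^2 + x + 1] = -40*x^3 + 18*x^2 + 2*x + 1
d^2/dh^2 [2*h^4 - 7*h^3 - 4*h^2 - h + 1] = 24*h^2 - 42*h - 8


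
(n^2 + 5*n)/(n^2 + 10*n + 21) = n*(n + 5)/(n^2 + 10*n + 21)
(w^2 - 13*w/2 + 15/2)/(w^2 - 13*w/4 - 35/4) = 2*(2*w - 3)/(4*w + 7)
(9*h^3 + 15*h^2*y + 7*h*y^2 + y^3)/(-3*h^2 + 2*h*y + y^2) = (3*h^2 + 4*h*y + y^2)/(-h + y)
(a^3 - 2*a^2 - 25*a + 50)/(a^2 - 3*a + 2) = (a^2 - 25)/(a - 1)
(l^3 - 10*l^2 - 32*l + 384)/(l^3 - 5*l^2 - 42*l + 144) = (l - 8)/(l - 3)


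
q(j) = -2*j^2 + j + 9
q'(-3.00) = 13.00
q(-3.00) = -12.00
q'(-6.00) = 25.00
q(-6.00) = -69.00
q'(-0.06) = 1.24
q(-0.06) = 8.93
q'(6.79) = -26.16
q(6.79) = -76.42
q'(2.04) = -7.16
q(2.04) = 2.72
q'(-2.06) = 9.24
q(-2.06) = -1.55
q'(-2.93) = 12.72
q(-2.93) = -11.10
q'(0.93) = -2.72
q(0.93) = 8.20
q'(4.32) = -16.28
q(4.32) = -24.00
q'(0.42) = -0.68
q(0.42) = 9.07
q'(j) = 1 - 4*j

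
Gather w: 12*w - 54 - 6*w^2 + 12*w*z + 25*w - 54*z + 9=-6*w^2 + w*(12*z + 37) - 54*z - 45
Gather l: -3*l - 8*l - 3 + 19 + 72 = 88 - 11*l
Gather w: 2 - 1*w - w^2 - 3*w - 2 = -w^2 - 4*w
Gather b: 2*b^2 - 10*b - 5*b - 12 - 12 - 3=2*b^2 - 15*b - 27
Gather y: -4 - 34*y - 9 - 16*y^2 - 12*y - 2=-16*y^2 - 46*y - 15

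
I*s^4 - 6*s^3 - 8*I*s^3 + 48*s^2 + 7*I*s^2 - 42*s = s*(s - 7)*(s + 6*I)*(I*s - I)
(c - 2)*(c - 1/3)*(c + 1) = c^3 - 4*c^2/3 - 5*c/3 + 2/3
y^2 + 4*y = y*(y + 4)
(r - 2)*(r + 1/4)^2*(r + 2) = r^4 + r^3/2 - 63*r^2/16 - 2*r - 1/4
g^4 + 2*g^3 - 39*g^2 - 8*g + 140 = (g - 5)*(g - 2)*(g + 2)*(g + 7)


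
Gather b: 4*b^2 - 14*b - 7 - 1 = 4*b^2 - 14*b - 8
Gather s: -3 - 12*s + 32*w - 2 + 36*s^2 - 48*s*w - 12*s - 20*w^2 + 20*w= 36*s^2 + s*(-48*w - 24) - 20*w^2 + 52*w - 5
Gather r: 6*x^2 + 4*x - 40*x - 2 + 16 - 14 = 6*x^2 - 36*x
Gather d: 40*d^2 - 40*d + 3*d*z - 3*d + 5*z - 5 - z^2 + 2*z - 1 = 40*d^2 + d*(3*z - 43) - z^2 + 7*z - 6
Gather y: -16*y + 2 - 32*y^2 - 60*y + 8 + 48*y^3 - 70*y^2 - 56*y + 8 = 48*y^3 - 102*y^2 - 132*y + 18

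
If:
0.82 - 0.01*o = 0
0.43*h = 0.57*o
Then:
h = 108.70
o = 82.00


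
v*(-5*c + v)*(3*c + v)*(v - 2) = -15*c^2*v^2 + 30*c^2*v - 2*c*v^3 + 4*c*v^2 + v^4 - 2*v^3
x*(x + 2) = x^2 + 2*x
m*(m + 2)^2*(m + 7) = m^4 + 11*m^3 + 32*m^2 + 28*m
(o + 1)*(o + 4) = o^2 + 5*o + 4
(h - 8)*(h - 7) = h^2 - 15*h + 56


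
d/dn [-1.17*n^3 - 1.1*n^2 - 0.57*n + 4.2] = -3.51*n^2 - 2.2*n - 0.57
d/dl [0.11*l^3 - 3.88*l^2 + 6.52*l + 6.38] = 0.33*l^2 - 7.76*l + 6.52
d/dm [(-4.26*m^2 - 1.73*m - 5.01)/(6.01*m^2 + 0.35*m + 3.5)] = (8.9063*m^2 + 30.4002*m - 4.3015)/(36.1201*m^4 + 4.207*m^3 + 42.1925*m^2 + 2.45*m + 12.25)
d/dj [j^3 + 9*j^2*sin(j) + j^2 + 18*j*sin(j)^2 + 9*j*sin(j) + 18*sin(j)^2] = 9*j^2*cos(j) + 3*j^2 + 18*j*sin(j) + 18*j*sin(2*j) + 9*j*cos(j) + 2*j + 18*sin(j)^2 + 9*sin(j) + 18*sin(2*j)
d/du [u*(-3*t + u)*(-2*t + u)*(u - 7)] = 12*t^2*u - 42*t^2 - 15*t*u^2 + 70*t*u + 4*u^3 - 21*u^2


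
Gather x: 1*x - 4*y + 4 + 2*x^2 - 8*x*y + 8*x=2*x^2 + x*(9 - 8*y) - 4*y + 4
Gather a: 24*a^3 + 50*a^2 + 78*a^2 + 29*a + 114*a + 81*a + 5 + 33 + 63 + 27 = 24*a^3 + 128*a^2 + 224*a + 128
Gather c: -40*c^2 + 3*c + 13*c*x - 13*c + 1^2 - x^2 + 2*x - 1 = -40*c^2 + c*(13*x - 10) - x^2 + 2*x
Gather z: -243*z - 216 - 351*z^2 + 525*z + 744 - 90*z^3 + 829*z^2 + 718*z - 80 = -90*z^3 + 478*z^2 + 1000*z + 448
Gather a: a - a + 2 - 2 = 0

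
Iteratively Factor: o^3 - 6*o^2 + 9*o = (o)*(o^2 - 6*o + 9) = o*(o - 3)*(o - 3)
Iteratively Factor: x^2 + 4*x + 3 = (x + 3)*(x + 1)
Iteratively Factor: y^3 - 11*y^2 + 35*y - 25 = (y - 1)*(y^2 - 10*y + 25) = (y - 5)*(y - 1)*(y - 5)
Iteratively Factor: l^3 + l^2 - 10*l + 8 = (l - 1)*(l^2 + 2*l - 8) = (l - 2)*(l - 1)*(l + 4)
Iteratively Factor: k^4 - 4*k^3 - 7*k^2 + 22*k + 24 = (k - 4)*(k^3 - 7*k - 6) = (k - 4)*(k - 3)*(k^2 + 3*k + 2) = (k - 4)*(k - 3)*(k + 2)*(k + 1)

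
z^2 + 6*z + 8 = (z + 2)*(z + 4)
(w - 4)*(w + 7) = w^2 + 3*w - 28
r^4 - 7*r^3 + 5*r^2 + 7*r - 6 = (r - 6)*(r - 1)^2*(r + 1)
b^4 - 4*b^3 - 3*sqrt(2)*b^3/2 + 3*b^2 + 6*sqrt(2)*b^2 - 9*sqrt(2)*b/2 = b*(b - 3)*(b - 1)*(b - 3*sqrt(2)/2)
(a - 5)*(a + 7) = a^2 + 2*a - 35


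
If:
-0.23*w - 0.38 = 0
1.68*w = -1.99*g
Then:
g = 1.39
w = -1.65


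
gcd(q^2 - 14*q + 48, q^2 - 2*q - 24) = q - 6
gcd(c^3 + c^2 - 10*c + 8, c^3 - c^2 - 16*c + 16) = c^2 + 3*c - 4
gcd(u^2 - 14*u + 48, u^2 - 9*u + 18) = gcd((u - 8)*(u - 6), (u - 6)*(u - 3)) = u - 6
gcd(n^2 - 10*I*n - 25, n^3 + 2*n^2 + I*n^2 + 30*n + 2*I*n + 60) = n - 5*I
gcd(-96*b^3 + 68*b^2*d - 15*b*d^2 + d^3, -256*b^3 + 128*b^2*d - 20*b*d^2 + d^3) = 32*b^2 - 12*b*d + d^2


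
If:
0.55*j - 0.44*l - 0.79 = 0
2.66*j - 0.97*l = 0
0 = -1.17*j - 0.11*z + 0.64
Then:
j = -1.20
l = -3.30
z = 18.62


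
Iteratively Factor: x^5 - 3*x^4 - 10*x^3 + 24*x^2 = (x)*(x^4 - 3*x^3 - 10*x^2 + 24*x) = x*(x - 2)*(x^3 - x^2 - 12*x) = x*(x - 2)*(x + 3)*(x^2 - 4*x) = x*(x - 4)*(x - 2)*(x + 3)*(x)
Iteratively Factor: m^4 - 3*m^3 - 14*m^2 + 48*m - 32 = (m - 1)*(m^3 - 2*m^2 - 16*m + 32) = (m - 2)*(m - 1)*(m^2 - 16) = (m - 4)*(m - 2)*(m - 1)*(m + 4)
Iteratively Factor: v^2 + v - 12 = (v - 3)*(v + 4)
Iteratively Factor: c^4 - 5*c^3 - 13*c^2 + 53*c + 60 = (c - 5)*(c^3 - 13*c - 12) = (c - 5)*(c + 3)*(c^2 - 3*c - 4) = (c - 5)*(c + 1)*(c + 3)*(c - 4)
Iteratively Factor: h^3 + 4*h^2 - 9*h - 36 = (h + 4)*(h^2 - 9) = (h - 3)*(h + 4)*(h + 3)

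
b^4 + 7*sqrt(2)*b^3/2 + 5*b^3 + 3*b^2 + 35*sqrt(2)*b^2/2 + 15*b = b*(b + 5)*(b + sqrt(2)/2)*(b + 3*sqrt(2))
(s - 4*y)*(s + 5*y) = s^2 + s*y - 20*y^2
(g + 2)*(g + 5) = g^2 + 7*g + 10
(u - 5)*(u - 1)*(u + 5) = u^3 - u^2 - 25*u + 25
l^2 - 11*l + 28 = (l - 7)*(l - 4)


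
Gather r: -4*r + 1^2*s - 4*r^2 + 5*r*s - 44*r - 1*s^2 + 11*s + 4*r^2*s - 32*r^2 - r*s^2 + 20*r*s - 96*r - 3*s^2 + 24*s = r^2*(4*s - 36) + r*(-s^2 + 25*s - 144) - 4*s^2 + 36*s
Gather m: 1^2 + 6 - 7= 0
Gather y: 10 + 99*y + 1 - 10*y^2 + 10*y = -10*y^2 + 109*y + 11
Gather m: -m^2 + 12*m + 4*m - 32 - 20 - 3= -m^2 + 16*m - 55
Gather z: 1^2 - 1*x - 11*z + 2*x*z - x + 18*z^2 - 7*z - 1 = -2*x + 18*z^2 + z*(2*x - 18)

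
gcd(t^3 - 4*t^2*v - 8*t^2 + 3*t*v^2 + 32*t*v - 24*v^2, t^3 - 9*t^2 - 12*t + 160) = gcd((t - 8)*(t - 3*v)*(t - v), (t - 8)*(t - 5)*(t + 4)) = t - 8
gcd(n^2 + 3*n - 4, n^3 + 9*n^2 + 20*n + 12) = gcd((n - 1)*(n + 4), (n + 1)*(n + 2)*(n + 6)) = 1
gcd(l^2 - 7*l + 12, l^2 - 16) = l - 4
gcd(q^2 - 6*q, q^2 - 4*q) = q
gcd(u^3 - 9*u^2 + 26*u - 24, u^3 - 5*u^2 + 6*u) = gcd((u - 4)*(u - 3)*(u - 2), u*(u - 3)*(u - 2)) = u^2 - 5*u + 6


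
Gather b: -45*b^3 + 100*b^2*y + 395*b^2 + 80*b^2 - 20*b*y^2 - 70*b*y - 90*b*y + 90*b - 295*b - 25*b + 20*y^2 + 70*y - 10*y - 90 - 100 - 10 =-45*b^3 + b^2*(100*y + 475) + b*(-20*y^2 - 160*y - 230) + 20*y^2 + 60*y - 200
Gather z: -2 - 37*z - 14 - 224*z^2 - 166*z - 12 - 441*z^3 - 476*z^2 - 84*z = -441*z^3 - 700*z^2 - 287*z - 28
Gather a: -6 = -6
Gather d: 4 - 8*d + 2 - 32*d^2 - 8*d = -32*d^2 - 16*d + 6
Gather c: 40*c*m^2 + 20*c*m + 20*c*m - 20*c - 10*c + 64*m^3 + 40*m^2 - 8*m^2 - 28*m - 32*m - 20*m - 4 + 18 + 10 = c*(40*m^2 + 40*m - 30) + 64*m^3 + 32*m^2 - 80*m + 24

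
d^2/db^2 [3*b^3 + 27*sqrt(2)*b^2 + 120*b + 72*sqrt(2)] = 18*b + 54*sqrt(2)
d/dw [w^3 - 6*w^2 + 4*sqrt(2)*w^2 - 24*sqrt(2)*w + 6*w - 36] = 3*w^2 - 12*w + 8*sqrt(2)*w - 24*sqrt(2) + 6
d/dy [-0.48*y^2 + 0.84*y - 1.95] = 0.84 - 0.96*y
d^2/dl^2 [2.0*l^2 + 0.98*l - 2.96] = 4.00000000000000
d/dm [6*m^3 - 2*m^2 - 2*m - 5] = 18*m^2 - 4*m - 2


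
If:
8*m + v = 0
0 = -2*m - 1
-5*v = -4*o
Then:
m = -1/2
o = 5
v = 4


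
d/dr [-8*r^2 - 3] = -16*r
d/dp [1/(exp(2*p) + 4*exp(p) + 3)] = 2*(-exp(p) - 2)*exp(p)/(exp(2*p) + 4*exp(p) + 3)^2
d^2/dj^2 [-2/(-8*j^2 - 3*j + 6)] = 4*(-64*j^2 - 24*j + (16*j + 3)^2 + 48)/(8*j^2 + 3*j - 6)^3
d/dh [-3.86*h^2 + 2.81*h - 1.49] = 2.81 - 7.72*h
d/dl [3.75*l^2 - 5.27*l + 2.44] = 7.5*l - 5.27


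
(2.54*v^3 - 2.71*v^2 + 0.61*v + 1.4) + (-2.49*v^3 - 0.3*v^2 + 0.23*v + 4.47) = 0.0499999999999998*v^3 - 3.01*v^2 + 0.84*v + 5.87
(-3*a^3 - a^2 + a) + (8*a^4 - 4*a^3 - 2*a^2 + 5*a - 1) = 8*a^4 - 7*a^3 - 3*a^2 + 6*a - 1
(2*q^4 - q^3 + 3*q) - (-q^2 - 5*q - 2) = 2*q^4 - q^3 + q^2 + 8*q + 2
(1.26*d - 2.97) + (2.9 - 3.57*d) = -2.31*d - 0.0700000000000003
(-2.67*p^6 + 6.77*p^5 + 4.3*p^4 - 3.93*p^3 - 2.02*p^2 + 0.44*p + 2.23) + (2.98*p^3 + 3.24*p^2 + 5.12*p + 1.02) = -2.67*p^6 + 6.77*p^5 + 4.3*p^4 - 0.95*p^3 + 1.22*p^2 + 5.56*p + 3.25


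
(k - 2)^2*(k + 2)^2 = k^4 - 8*k^2 + 16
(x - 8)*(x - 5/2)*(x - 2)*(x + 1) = x^4 - 23*x^3/2 + 57*x^2/2 + x - 40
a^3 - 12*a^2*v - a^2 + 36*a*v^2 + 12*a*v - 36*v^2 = (a - 1)*(a - 6*v)^2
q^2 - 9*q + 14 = (q - 7)*(q - 2)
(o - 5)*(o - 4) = o^2 - 9*o + 20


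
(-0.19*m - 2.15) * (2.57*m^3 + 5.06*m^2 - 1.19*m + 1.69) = -0.4883*m^4 - 6.4869*m^3 - 10.6529*m^2 + 2.2374*m - 3.6335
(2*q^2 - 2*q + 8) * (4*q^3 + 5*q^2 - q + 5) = 8*q^5 + 2*q^4 + 20*q^3 + 52*q^2 - 18*q + 40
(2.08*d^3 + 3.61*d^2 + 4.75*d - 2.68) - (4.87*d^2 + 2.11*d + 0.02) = 2.08*d^3 - 1.26*d^2 + 2.64*d - 2.7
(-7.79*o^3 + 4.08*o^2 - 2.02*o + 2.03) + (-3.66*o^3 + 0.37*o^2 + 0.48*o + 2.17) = -11.45*o^3 + 4.45*o^2 - 1.54*o + 4.2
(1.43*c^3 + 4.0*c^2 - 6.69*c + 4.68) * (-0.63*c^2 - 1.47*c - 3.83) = -0.9009*c^5 - 4.6221*c^4 - 7.1422*c^3 - 8.4341*c^2 + 18.7431*c - 17.9244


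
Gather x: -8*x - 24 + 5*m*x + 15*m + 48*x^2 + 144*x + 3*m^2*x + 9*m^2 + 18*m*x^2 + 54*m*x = 9*m^2 + 15*m + x^2*(18*m + 48) + x*(3*m^2 + 59*m + 136) - 24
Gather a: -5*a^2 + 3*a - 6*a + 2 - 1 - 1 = -5*a^2 - 3*a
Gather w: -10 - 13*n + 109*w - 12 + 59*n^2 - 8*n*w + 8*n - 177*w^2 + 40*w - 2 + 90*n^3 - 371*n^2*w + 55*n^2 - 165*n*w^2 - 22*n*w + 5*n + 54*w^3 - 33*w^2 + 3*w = 90*n^3 + 114*n^2 + 54*w^3 + w^2*(-165*n - 210) + w*(-371*n^2 - 30*n + 152) - 24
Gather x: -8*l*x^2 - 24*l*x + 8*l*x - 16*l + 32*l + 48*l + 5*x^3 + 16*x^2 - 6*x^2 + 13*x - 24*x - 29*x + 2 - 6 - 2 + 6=64*l + 5*x^3 + x^2*(10 - 8*l) + x*(-16*l - 40)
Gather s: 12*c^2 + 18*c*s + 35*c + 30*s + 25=12*c^2 + 35*c + s*(18*c + 30) + 25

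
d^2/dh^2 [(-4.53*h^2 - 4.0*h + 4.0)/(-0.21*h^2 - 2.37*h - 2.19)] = (-4.156362*h^3 - 13.558482*h^2 - 22.9824*h - 39.325734)/(0.009261*h^6 + 0.313551*h^5 + 3.828384*h^4 + 19.851831*h^3 + 39.924576*h^2 + 34.100271*h + 10.503459)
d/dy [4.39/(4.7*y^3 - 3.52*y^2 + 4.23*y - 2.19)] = (-61.899*y^2 + 30.9056*y - 18.5697)/(4.7*y^3 - 3.52*y^2 + 4.23*y - 2.19)^2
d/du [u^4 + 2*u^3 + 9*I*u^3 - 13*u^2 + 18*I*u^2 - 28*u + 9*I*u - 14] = 4*u^3 + u^2*(6 + 27*I) + u*(-26 + 36*I) - 28 + 9*I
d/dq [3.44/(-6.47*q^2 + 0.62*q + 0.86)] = (44.5136*q - 2.1328)/(-6.47*q^2 + 0.62*q + 0.86)^2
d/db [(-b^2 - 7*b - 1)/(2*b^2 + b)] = (13*b^2 + 4*b + 1)/(b^2*(4*b^2 + 4*b + 1))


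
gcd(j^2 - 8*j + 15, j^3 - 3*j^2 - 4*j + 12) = j - 3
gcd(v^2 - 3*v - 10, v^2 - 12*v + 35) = v - 5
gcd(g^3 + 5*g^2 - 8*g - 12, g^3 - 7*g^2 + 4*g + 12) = g^2 - g - 2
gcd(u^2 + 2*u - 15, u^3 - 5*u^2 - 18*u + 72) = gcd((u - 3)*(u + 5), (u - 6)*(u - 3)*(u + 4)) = u - 3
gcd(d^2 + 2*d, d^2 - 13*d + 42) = 1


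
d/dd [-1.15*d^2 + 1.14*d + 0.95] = 1.14 - 2.3*d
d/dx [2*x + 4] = 2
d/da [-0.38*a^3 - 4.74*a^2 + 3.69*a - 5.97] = -1.14*a^2 - 9.48*a + 3.69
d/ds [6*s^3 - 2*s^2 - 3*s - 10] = 18*s^2 - 4*s - 3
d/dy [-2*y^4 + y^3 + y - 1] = -8*y^3 + 3*y^2 + 1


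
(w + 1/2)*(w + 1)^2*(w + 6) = w^4 + 17*w^3/2 + 17*w^2 + 25*w/2 + 3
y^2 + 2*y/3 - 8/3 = (y - 4/3)*(y + 2)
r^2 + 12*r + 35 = (r + 5)*(r + 7)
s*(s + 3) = s^2 + 3*s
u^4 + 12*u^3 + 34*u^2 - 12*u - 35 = (u - 1)*(u + 1)*(u + 5)*(u + 7)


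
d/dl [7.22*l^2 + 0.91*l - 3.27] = 14.44*l + 0.91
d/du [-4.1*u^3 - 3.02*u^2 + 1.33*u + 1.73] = -12.3*u^2 - 6.04*u + 1.33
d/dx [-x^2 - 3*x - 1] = -2*x - 3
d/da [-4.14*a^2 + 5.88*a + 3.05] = 5.88 - 8.28*a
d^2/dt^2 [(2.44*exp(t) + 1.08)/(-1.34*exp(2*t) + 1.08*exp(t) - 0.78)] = (-4.381264*exp(4*t) - 11.28816*exp(3*t) + 19.990656*exp(2*t) + 1.200096*exp(t) - 2.394288)*exp(t)/(2.406104*exp(6*t) - 5.817744*exp(5*t) + 8.890632*exp(4*t) - 8.032608*exp(3*t) + 5.175144*exp(2*t) - 1.971216*exp(t) + 0.474552)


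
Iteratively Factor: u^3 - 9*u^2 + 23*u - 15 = (u - 3)*(u^2 - 6*u + 5) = (u - 3)*(u - 1)*(u - 5)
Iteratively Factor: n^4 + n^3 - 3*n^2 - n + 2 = (n - 1)*(n^3 + 2*n^2 - n - 2) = (n - 1)*(n + 1)*(n^2 + n - 2) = (n - 1)*(n + 1)*(n + 2)*(n - 1)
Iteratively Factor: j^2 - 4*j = (j - 4)*(j)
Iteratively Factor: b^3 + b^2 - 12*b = (b)*(b^2 + b - 12) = b*(b + 4)*(b - 3)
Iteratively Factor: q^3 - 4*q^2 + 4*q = (q - 2)*(q^2 - 2*q) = (q - 2)^2*(q)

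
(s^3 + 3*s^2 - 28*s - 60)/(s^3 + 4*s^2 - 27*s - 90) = (s + 2)/(s + 3)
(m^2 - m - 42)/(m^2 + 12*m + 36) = (m - 7)/(m + 6)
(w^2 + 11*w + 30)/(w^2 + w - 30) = (w + 5)/(w - 5)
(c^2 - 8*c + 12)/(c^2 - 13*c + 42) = (c - 2)/(c - 7)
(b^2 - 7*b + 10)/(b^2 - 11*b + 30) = (b - 2)/(b - 6)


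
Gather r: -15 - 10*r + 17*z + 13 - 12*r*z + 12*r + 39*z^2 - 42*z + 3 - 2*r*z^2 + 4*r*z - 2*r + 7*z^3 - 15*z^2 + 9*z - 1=r*(-2*z^2 - 8*z) + 7*z^3 + 24*z^2 - 16*z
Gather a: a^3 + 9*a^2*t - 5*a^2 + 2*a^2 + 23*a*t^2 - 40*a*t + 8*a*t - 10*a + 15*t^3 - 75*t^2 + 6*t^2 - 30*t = a^3 + a^2*(9*t - 3) + a*(23*t^2 - 32*t - 10) + 15*t^3 - 69*t^2 - 30*t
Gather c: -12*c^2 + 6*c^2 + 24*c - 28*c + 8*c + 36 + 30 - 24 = -6*c^2 + 4*c + 42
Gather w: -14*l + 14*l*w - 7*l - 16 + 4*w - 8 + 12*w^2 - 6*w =-21*l + 12*w^2 + w*(14*l - 2) - 24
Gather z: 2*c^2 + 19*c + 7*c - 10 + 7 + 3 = 2*c^2 + 26*c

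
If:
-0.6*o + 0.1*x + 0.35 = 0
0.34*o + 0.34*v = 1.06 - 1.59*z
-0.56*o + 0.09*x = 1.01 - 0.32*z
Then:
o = 16.0*z - 66.25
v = 69.3676470588235 - 20.6764705882353*z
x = 96.0*z - 401.0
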